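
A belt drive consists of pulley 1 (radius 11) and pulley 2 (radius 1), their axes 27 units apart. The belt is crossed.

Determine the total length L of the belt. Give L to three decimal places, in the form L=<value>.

crossed belt: β = asin((r1+r2)/C) = asin(12/27) = 26.3878°
wrap1 = wrap2 = π + 2β = 232.7756°
tangent length = C·cosβ = 24.1868
L = (r1+r2)·wrap + 2·C·cosβ = 12·4.0627 + 2·24.1868 = 97.1260

L=97.126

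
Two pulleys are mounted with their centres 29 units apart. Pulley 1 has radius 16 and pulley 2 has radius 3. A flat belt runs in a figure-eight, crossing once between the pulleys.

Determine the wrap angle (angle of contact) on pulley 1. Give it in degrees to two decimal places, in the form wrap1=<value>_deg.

crossed belt: β = asin((r1+r2)/C) = asin(19/29) = 40.9327°
wrap1 = wrap2 = π + 2β = 261.8654°

wrap1=261.87_deg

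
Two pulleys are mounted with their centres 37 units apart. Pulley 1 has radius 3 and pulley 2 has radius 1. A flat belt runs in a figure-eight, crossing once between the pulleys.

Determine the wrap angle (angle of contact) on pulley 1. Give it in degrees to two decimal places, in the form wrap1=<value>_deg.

wrap1=192.41_deg

crossed belt: β = asin((r1+r2)/C) = asin(4/37) = 6.2063°
wrap1 = wrap2 = π + 2β = 192.4125°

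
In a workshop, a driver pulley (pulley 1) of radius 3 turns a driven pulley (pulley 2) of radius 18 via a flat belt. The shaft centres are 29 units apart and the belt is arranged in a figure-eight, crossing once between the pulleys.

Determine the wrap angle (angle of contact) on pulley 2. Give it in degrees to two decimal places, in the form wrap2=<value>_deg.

crossed belt: β = asin((r1+r2)/C) = asin(21/29) = 46.3972°
wrap1 = wrap2 = π + 2β = 272.7944°

wrap2=272.79_deg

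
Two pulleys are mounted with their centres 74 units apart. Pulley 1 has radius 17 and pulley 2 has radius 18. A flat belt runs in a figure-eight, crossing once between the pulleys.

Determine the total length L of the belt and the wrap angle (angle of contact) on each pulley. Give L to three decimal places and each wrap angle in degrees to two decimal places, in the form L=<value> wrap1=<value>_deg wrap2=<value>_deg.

crossed belt: β = asin((r1+r2)/C) = asin(35/74) = 28.2275°
wrap1 = wrap2 = π + 2β = 236.4549°
tangent length = C·cosβ = 65.1997
L = (r1+r2)·wrap + 2·C·cosβ = 35·4.1269 + 2·65.1997 = 274.8415

L=274.841 wrap1=236.45_deg wrap2=236.45_deg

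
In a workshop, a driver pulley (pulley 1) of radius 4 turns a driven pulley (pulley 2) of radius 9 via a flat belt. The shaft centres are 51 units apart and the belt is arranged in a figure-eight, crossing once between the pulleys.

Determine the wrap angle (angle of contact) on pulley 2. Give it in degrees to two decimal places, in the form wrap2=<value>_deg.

wrap2=209.54_deg

crossed belt: β = asin((r1+r2)/C) = asin(13/51) = 14.7678°
wrap1 = wrap2 = π + 2β = 209.5356°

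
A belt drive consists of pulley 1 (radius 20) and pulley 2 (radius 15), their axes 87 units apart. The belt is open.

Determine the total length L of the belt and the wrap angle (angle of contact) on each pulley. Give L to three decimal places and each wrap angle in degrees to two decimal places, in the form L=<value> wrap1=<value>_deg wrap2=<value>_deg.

open belt: β = asin((r2−r1)/C) = asin(-5/87) = -3.2947°
wrap1 = π − 2β = 186.5894°
wrap2 = π + 2β = 173.4106°
tangent length = C·cosβ = 86.8562
L = r1·wrap1 + r2·wrap2 + 2·C·cosβ = 20·3.2566 + 15·3.0266 + 2·86.8562 = 284.2432

L=284.243 wrap1=186.59_deg wrap2=173.41_deg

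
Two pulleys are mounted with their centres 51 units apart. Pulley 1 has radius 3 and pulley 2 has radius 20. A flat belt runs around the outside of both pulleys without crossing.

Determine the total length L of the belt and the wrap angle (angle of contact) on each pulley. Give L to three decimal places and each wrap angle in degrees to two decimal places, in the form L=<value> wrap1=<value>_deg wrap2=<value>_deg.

open belt: β = asin((r2−r1)/C) = asin(17/51) = 19.4712°
wrap1 = π − 2β = 141.0576°
wrap2 = π + 2β = 218.9424°
tangent length = C·cosβ = 48.0833
L = r1·wrap1 + r2·wrap2 + 2·C·cosβ = 3·2.4619 + 20·3.8213 + 2·48.0833 = 179.9776

L=179.978 wrap1=141.06_deg wrap2=218.94_deg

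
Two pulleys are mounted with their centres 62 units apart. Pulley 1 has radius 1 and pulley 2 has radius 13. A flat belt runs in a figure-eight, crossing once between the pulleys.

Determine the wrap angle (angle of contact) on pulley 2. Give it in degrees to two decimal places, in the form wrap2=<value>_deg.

wrap2=206.10_deg

crossed belt: β = asin((r1+r2)/C) = asin(14/62) = 13.0503°
wrap1 = wrap2 = π + 2β = 206.1006°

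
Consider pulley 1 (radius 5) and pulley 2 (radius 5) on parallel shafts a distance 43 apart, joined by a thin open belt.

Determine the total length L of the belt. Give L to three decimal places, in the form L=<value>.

open belt: β = asin((r2−r1)/C) = asin(0/43) = 0.0000°
wrap1 = π − 2β = 180.0000°
wrap2 = π + 2β = 180.0000°
tangent length = C·cosβ = 43.0000
L = r1·wrap1 + r2·wrap2 + 2·C·cosβ = 5·3.1416 + 5·3.1416 + 2·43.0000 = 117.4159

L=117.416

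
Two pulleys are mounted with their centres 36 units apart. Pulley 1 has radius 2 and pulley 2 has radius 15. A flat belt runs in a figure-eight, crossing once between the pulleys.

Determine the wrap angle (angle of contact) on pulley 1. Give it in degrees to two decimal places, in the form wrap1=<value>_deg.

crossed belt: β = asin((r1+r2)/C) = asin(17/36) = 28.1786°
wrap1 = wrap2 = π + 2β = 236.3573°

wrap1=236.36_deg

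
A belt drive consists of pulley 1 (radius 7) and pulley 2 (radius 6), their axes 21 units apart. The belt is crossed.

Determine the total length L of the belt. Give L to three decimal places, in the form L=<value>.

L=91.181

crossed belt: β = asin((r1+r2)/C) = asin(13/21) = 38.2466°
wrap1 = wrap2 = π + 2β = 256.4932°
tangent length = C·cosβ = 16.4924
L = (r1+r2)·wrap + 2·C·cosβ = 13·4.4767 + 2·16.4924 = 91.1813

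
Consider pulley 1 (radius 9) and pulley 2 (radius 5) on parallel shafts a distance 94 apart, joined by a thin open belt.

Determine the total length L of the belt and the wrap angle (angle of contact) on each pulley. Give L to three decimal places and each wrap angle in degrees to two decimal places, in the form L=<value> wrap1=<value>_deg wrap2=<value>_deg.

open belt: β = asin((r2−r1)/C) = asin(-4/94) = -2.4389°
wrap1 = π − 2β = 184.8777°
wrap2 = π + 2β = 175.1223°
tangent length = C·cosβ = 93.9149
L = r1·wrap1 + r2·wrap2 + 2·C·cosβ = 9·3.2267 + 5·3.0565 + 2·93.9149 = 232.1525

L=232.153 wrap1=184.88_deg wrap2=175.12_deg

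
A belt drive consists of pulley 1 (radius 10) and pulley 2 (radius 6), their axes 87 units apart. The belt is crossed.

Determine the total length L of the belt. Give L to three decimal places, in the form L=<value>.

crossed belt: β = asin((r1+r2)/C) = asin(16/87) = 10.5975°
wrap1 = wrap2 = π + 2β = 201.1950°
tangent length = C·cosβ = 85.5161
L = (r1+r2)·wrap + 2·C·cosβ = 16·3.5115 + 2·85.5161 = 227.2164

L=227.216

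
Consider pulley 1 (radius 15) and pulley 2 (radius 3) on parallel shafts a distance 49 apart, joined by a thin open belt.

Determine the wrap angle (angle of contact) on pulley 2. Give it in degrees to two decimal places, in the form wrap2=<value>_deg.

open belt: β = asin((r2−r1)/C) = asin(-12/49) = -14.1758°
wrap1 = π − 2β = 208.3516°
wrap2 = π + 2β = 151.6484°

wrap2=151.65_deg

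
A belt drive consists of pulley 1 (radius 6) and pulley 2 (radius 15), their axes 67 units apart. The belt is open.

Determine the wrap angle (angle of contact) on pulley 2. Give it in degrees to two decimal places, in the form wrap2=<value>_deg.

wrap2=195.44_deg

open belt: β = asin((r2−r1)/C) = asin(9/67) = 7.7198°
wrap1 = π − 2β = 164.5604°
wrap2 = π + 2β = 195.4396°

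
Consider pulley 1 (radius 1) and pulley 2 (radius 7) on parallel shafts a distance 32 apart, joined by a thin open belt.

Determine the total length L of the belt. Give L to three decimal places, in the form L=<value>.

open belt: β = asin((r2−r1)/C) = asin(6/32) = 10.8069°
wrap1 = π − 2β = 158.3862°
wrap2 = π + 2β = 201.6138°
tangent length = C·cosβ = 31.4325
L = r1·wrap1 + r2·wrap2 + 2·C·cosβ = 1·2.7644 + 7·3.5188 + 2·31.4325 = 90.2611

L=90.261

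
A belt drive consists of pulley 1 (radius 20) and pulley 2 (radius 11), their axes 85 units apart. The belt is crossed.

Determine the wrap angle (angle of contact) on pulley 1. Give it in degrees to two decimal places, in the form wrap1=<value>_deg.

crossed belt: β = asin((r1+r2)/C) = asin(31/85) = 21.3895°
wrap1 = wrap2 = π + 2β = 222.7790°

wrap1=222.78_deg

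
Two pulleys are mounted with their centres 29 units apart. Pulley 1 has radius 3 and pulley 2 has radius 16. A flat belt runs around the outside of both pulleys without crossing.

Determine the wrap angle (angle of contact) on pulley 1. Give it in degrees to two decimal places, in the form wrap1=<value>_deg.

open belt: β = asin((r2−r1)/C) = asin(13/29) = 26.6331°
wrap1 = π − 2β = 126.7338°
wrap2 = π + 2β = 233.2662°

wrap1=126.73_deg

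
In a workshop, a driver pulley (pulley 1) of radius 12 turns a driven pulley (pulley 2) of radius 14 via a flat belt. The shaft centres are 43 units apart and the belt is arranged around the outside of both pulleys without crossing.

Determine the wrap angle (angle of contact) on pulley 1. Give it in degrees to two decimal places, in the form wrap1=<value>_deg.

wrap1=174.67_deg

open belt: β = asin((r2−r1)/C) = asin(2/43) = 2.6659°
wrap1 = π − 2β = 174.6682°
wrap2 = π + 2β = 185.3318°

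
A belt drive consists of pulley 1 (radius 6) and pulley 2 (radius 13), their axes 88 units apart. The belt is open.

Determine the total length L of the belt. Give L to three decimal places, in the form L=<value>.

L=236.247

open belt: β = asin((r2−r1)/C) = asin(7/88) = 4.5624°
wrap1 = π − 2β = 170.8751°
wrap2 = π + 2β = 189.1249°
tangent length = C·cosβ = 87.7211
L = r1·wrap1 + r2·wrap2 + 2·C·cosβ = 6·2.9823 + 13·3.3009 + 2·87.7211 = 236.2474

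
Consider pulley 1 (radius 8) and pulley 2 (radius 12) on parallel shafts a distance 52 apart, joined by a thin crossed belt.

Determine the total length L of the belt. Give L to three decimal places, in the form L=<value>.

crossed belt: β = asin((r1+r2)/C) = asin(20/52) = 22.6199°
wrap1 = wrap2 = π + 2β = 225.2397°
tangent length = C·cosβ = 48.0000
L = (r1+r2)·wrap + 2·C·cosβ = 20·3.9312 + 2·48.0000 = 174.6235

L=174.623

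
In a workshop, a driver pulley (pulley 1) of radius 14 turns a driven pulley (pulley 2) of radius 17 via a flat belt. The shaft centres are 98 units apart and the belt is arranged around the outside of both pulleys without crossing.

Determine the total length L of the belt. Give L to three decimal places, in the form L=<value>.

open belt: β = asin((r2−r1)/C) = asin(3/98) = 1.7542°
wrap1 = π − 2β = 176.4915°
wrap2 = π + 2β = 183.5085°
tangent length = C·cosβ = 97.9541
L = r1·wrap1 + r2·wrap2 + 2·C·cosβ = 14·3.0804 + 17·3.2028 + 2·97.9541 = 293.4812

L=293.481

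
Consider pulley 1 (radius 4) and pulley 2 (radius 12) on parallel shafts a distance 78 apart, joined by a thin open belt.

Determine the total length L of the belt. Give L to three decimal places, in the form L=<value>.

L=207.087

open belt: β = asin((r2−r1)/C) = asin(8/78) = 5.8868°
wrap1 = π − 2β = 168.2263°
wrap2 = π + 2β = 191.7737°
tangent length = C·cosβ = 77.5887
L = r1·wrap1 + r2·wrap2 + 2·C·cosβ = 4·2.9361 + 12·3.3471 + 2·77.5887 = 207.0867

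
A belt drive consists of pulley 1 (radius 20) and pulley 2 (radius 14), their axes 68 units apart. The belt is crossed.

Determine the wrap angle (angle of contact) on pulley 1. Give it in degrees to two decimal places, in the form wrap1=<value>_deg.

crossed belt: β = asin((r1+r2)/C) = asin(34/68) = 30.0000°
wrap1 = wrap2 = π + 2β = 240.0000°

wrap1=240.00_deg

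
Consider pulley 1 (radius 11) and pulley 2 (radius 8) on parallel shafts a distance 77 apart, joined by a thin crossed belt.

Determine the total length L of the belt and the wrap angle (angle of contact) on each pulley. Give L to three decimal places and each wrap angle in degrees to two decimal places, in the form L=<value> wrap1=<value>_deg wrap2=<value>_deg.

crossed belt: β = asin((r1+r2)/C) = asin(19/77) = 14.2855°
wrap1 = wrap2 = π + 2β = 208.5709°
tangent length = C·cosβ = 74.6190
L = (r1+r2)·wrap + 2·C·cosβ = 19·3.6402 + 2·74.6190 = 218.4028

L=218.403 wrap1=208.57_deg wrap2=208.57_deg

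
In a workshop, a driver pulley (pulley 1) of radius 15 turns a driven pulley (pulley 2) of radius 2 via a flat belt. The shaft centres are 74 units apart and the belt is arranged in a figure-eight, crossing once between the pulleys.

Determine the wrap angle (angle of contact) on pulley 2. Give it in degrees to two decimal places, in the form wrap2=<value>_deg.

wrap2=206.56_deg

crossed belt: β = asin((r1+r2)/C) = asin(17/74) = 13.2812°
wrap1 = wrap2 = π + 2β = 206.5623°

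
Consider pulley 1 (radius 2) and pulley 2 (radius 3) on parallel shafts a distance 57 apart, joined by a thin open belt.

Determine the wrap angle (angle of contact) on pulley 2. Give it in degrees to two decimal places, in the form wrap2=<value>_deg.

wrap2=182.01_deg

open belt: β = asin((r2−r1)/C) = asin(1/57) = 1.0052°
wrap1 = π − 2β = 177.9895°
wrap2 = π + 2β = 182.0105°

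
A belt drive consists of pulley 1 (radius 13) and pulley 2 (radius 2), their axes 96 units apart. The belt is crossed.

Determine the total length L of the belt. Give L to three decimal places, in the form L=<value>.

L=241.472

crossed belt: β = asin((r1+r2)/C) = asin(15/96) = 8.9893°
wrap1 = wrap2 = π + 2β = 197.9786°
tangent length = C·cosβ = 94.8209
L = (r1+r2)·wrap + 2·C·cosβ = 15·3.4554 + 2·94.8209 = 241.4724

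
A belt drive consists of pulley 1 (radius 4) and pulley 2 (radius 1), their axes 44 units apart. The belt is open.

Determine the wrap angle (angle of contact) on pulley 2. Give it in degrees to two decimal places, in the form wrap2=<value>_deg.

open belt: β = asin((r2−r1)/C) = asin(-3/44) = -3.9096°
wrap1 = π − 2β = 187.8191°
wrap2 = π + 2β = 172.1809°

wrap2=172.18_deg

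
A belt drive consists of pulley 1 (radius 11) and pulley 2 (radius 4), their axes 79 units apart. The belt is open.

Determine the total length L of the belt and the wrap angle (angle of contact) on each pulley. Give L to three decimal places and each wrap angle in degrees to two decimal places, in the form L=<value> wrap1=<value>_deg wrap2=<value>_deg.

open belt: β = asin((r2−r1)/C) = asin(-7/79) = -5.0835°
wrap1 = π − 2β = 190.1670°
wrap2 = π + 2β = 169.8330°
tangent length = C·cosβ = 78.6893
L = r1·wrap1 + r2·wrap2 + 2·C·cosβ = 11·3.3190 + 4·2.9641 + 2·78.6893 = 205.7445

L=205.745 wrap1=190.17_deg wrap2=169.83_deg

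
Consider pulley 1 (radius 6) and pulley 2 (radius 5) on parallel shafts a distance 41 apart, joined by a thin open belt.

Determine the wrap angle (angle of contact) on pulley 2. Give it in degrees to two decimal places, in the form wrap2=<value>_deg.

open belt: β = asin((r2−r1)/C) = asin(-1/41) = -1.3976°
wrap1 = π − 2β = 182.7952°
wrap2 = π + 2β = 177.2048°

wrap2=177.20_deg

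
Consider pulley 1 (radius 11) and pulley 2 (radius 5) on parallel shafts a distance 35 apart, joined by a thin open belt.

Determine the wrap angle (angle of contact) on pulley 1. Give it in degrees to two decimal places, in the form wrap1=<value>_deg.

open belt: β = asin((r2−r1)/C) = asin(-6/35) = -9.8709°
wrap1 = π − 2β = 199.7418°
wrap2 = π + 2β = 160.2582°

wrap1=199.74_deg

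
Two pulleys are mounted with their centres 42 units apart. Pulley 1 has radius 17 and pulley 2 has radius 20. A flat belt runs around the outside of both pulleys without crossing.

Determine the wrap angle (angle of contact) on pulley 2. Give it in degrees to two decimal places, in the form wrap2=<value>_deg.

open belt: β = asin((r2−r1)/C) = asin(3/42) = 4.0960°
wrap1 = π − 2β = 171.8079°
wrap2 = π + 2β = 188.1921°

wrap2=188.19_deg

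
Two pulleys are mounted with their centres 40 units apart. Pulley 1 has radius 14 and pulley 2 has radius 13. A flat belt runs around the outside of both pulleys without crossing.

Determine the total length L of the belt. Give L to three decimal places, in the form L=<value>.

open belt: β = asin((r2−r1)/C) = asin(-1/40) = -1.4325°
wrap1 = π − 2β = 182.8651°
wrap2 = π + 2β = 177.1349°
tangent length = C·cosβ = 39.9875
L = r1·wrap1 + r2·wrap2 + 2·C·cosβ = 14·3.1916 + 13·3.0916 + 2·39.9875 = 164.8480

L=164.848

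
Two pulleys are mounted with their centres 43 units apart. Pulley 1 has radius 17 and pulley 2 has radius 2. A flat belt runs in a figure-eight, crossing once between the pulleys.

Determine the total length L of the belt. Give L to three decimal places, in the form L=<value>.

crossed belt: β = asin((r1+r2)/C) = asin(19/43) = 26.2226°
wrap1 = wrap2 = π + 2β = 232.4453°
tangent length = C·cosβ = 38.5746
L = (r1+r2)·wrap + 2·C·cosβ = 19·4.0569 + 2·38.5746 = 154.2310

L=154.231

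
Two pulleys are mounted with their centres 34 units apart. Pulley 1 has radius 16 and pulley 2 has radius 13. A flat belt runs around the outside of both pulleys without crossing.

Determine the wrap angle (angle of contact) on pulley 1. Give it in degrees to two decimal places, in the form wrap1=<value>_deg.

wrap1=190.12_deg

open belt: β = asin((r2−r1)/C) = asin(-3/34) = -5.0621°
wrap1 = π − 2β = 190.1242°
wrap2 = π + 2β = 169.8758°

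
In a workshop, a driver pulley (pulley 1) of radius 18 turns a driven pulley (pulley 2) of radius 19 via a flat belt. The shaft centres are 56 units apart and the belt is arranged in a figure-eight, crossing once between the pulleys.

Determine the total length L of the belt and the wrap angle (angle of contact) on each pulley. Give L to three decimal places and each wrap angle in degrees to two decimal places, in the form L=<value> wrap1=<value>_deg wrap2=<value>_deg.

crossed belt: β = asin((r1+r2)/C) = asin(37/56) = 41.3544°
wrap1 = wrap2 = π + 2β = 262.7087°
tangent length = C·cosβ = 42.0357
L = (r1+r2)·wrap + 2·C·cosβ = 37·4.5851 + 2·42.0357 = 253.7213

L=253.721 wrap1=262.71_deg wrap2=262.71_deg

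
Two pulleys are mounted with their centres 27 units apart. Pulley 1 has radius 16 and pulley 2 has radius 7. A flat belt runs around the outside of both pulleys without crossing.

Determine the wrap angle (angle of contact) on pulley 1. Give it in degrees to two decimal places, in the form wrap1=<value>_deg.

open belt: β = asin((r2−r1)/C) = asin(-9/27) = -19.4712°
wrap1 = π − 2β = 218.9424°
wrap2 = π + 2β = 141.0576°

wrap1=218.94_deg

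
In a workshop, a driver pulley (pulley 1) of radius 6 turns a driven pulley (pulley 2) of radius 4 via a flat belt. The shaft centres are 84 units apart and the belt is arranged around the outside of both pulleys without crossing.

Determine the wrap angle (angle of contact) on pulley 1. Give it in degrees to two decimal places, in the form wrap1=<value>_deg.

wrap1=182.73_deg

open belt: β = asin((r2−r1)/C) = asin(-2/84) = -1.3643°
wrap1 = π − 2β = 182.7286°
wrap2 = π + 2β = 177.2714°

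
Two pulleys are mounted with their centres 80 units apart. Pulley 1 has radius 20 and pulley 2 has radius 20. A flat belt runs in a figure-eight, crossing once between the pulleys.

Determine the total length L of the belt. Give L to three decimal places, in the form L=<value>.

L=306.116

crossed belt: β = asin((r1+r2)/C) = asin(40/80) = 30.0000°
wrap1 = wrap2 = π + 2β = 240.0000°
tangent length = C·cosβ = 69.2820
L = (r1+r2)·wrap + 2·C·cosβ = 40·4.1888 + 2·69.2820 = 306.1157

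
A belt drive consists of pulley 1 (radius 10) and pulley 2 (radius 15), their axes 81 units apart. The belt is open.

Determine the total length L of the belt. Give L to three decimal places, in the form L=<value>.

open belt: β = asin((r2−r1)/C) = asin(5/81) = 3.5390°
wrap1 = π − 2β = 172.9219°
wrap2 = π + 2β = 187.0781°
tangent length = C·cosβ = 80.8455
L = r1·wrap1 + r2·wrap2 + 2·C·cosβ = 10·3.0181 + 15·3.2651 + 2·80.8455 = 240.8486

L=240.849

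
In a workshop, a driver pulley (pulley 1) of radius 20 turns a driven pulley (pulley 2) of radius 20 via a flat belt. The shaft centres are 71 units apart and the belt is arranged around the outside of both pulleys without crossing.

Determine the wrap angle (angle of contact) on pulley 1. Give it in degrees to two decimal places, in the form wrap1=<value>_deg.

open belt: β = asin((r2−r1)/C) = asin(0/71) = 0.0000°
wrap1 = π − 2β = 180.0000°
wrap2 = π + 2β = 180.0000°

wrap1=180.00_deg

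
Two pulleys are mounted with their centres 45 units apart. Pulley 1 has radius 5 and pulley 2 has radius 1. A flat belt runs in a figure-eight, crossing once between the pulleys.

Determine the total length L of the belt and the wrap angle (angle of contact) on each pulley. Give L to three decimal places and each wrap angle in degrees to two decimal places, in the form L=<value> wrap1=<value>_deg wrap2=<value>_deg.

crossed belt: β = asin((r1+r2)/C) = asin(6/45) = 7.6623°
wrap1 = wrap2 = π + 2β = 195.3245°
tangent length = C·cosβ = 44.5982
L = (r1+r2)·wrap + 2·C·cosβ = 6·3.4091 + 2·44.5982 = 109.6507

L=109.651 wrap1=195.32_deg wrap2=195.32_deg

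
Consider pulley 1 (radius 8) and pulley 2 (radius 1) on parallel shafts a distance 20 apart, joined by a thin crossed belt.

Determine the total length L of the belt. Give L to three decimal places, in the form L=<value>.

crossed belt: β = asin((r1+r2)/C) = asin(9/20) = 26.7437°
wrap1 = wrap2 = π + 2β = 233.4874°
tangent length = C·cosβ = 17.8606
L = (r1+r2)·wrap + 2·C·cosβ = 9·4.0751 + 2·17.8606 = 72.3973

L=72.397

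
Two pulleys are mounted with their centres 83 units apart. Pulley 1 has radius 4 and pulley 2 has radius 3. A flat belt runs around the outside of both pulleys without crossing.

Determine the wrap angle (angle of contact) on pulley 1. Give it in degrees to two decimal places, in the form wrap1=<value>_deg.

open belt: β = asin((r2−r1)/C) = asin(-1/83) = -0.6903°
wrap1 = π − 2β = 181.3807°
wrap2 = π + 2β = 178.6193°

wrap1=181.38_deg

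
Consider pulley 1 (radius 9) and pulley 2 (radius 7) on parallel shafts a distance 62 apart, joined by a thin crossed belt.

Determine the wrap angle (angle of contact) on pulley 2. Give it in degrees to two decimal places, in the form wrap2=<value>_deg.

crossed belt: β = asin((r1+r2)/C) = asin(16/62) = 14.9552°
wrap1 = wrap2 = π + 2β = 209.9105°

wrap2=209.91_deg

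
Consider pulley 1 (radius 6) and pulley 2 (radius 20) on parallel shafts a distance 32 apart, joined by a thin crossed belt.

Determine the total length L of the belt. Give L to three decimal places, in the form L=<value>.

L=168.309

crossed belt: β = asin((r1+r2)/C) = asin(26/32) = 54.3409°
wrap1 = wrap2 = π + 2β = 288.6818°
tangent length = C·cosβ = 18.6548
L = (r1+r2)·wrap + 2·C·cosβ = 26·5.0384 + 2·18.6548 = 168.3092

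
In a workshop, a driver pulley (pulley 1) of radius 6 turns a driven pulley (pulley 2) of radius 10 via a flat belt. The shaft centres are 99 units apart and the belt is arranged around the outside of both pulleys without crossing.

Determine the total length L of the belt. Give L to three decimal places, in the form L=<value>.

open belt: β = asin((r2−r1)/C) = asin(4/99) = 2.3156°
wrap1 = π − 2β = 175.3688°
wrap2 = π + 2β = 184.6312°
tangent length = C·cosβ = 98.9192
L = r1·wrap1 + r2·wrap2 + 2·C·cosβ = 6·3.0608 + 10·3.2224 + 2·98.9192 = 248.4271

L=248.427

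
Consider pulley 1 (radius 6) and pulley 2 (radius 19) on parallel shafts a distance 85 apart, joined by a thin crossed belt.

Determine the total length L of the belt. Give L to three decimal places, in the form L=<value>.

L=255.947

crossed belt: β = asin((r1+r2)/C) = asin(25/85) = 17.1046°
wrap1 = wrap2 = π + 2β = 214.2093°
tangent length = C·cosβ = 81.2404
L = (r1+r2)·wrap + 2·C·cosβ = 25·3.7387 + 2·81.2404 = 255.9472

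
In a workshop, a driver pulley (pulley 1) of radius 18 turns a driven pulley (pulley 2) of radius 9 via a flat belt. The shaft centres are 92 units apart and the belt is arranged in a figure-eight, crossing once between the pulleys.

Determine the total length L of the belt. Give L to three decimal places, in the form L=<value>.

L=276.805

crossed belt: β = asin((r1+r2)/C) = asin(27/92) = 17.0663°
wrap1 = wrap2 = π + 2β = 214.1326°
tangent length = C·cosβ = 87.9488
L = (r1+r2)·wrap + 2·C·cosβ = 27·3.7373 + 2·87.9488 = 276.8053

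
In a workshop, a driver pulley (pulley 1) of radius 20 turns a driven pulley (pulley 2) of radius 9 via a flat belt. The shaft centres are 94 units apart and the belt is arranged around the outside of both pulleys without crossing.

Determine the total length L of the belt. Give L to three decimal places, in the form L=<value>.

open belt: β = asin((r2−r1)/C) = asin(-11/94) = -6.7202°
wrap1 = π − 2β = 193.4404°
wrap2 = π + 2β = 166.5596°
tangent length = C·cosβ = 93.3542
L = r1·wrap1 + r2·wrap2 + 2·C·cosβ = 20·3.3762 + 9·2.9070 + 2·93.3542 = 280.3949

L=280.395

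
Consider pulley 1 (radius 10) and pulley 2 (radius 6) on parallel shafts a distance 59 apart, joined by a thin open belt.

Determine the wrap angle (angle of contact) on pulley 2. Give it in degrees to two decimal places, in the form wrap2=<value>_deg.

open belt: β = asin((r2−r1)/C) = asin(-4/59) = -3.8874°
wrap1 = π − 2β = 187.7749°
wrap2 = π + 2β = 172.2251°

wrap2=172.23_deg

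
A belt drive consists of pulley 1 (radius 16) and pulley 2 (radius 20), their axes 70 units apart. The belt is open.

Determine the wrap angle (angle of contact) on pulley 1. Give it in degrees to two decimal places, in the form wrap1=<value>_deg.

wrap1=173.45_deg

open belt: β = asin((r2−r1)/C) = asin(4/70) = 3.2758°
wrap1 = π − 2β = 173.4483°
wrap2 = π + 2β = 186.5517°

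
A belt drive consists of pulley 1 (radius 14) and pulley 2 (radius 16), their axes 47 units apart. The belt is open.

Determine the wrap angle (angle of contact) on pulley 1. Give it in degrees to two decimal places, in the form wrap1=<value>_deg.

open belt: β = asin((r2−r1)/C) = asin(2/47) = 2.4389°
wrap1 = π − 2β = 175.1223°
wrap2 = π + 2β = 184.8777°

wrap1=175.12_deg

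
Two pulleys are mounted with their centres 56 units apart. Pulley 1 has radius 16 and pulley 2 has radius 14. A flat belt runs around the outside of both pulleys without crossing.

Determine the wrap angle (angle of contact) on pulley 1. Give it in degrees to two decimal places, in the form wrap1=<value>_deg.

open belt: β = asin((r2−r1)/C) = asin(-2/56) = -2.0467°
wrap1 = π − 2β = 184.0934°
wrap2 = π + 2β = 175.9066°

wrap1=184.09_deg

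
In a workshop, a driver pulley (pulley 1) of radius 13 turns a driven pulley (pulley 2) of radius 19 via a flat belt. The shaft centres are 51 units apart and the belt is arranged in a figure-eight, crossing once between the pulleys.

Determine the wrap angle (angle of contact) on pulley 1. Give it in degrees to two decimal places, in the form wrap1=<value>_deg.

wrap1=257.72_deg

crossed belt: β = asin((r1+r2)/C) = asin(32/51) = 38.8623°
wrap1 = wrap2 = π + 2β = 257.7246°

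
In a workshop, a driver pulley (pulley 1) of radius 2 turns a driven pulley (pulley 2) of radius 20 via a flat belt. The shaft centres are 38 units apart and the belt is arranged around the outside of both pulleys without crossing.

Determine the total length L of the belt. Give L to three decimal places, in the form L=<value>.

L=153.813

open belt: β = asin((r2−r1)/C) = asin(18/38) = 28.2737°
wrap1 = π − 2β = 123.4526°
wrap2 = π + 2β = 236.5474°
tangent length = C·cosβ = 33.4664
L = r1·wrap1 + r2·wrap2 + 2·C·cosβ = 2·2.1547 + 20·4.1285 + 2·33.4664 = 153.8127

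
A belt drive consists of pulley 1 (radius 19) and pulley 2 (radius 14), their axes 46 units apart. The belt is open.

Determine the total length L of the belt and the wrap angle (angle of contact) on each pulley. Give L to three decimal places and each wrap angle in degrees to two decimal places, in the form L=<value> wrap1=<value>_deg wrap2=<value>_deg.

L=196.217 wrap1=192.48_deg wrap2=167.52_deg

open belt: β = asin((r2−r1)/C) = asin(-5/46) = -6.2401°
wrap1 = π − 2β = 192.4803°
wrap2 = π + 2β = 167.5197°
tangent length = C·cosβ = 45.7275
L = r1·wrap1 + r2·wrap2 + 2·C·cosβ = 19·3.3594 + 14·2.9238 + 2·45.7275 = 196.2166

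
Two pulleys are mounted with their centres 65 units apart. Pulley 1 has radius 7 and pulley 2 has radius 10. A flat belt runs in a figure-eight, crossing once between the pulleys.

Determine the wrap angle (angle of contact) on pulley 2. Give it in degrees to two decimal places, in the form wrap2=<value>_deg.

crossed belt: β = asin((r1+r2)/C) = asin(17/65) = 15.1614°
wrap1 = wrap2 = π + 2β = 210.3227°

wrap2=210.32_deg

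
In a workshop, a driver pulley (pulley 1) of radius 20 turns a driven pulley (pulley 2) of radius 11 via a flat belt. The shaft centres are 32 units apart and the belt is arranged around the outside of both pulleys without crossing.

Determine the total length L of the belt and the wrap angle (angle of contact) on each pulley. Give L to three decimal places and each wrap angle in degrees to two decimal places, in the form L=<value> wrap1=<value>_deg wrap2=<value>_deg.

L=163.938 wrap1=212.67_deg wrap2=147.33_deg

open belt: β = asin((r2−r1)/C) = asin(-9/32) = -16.3348°
wrap1 = π − 2β = 212.6696°
wrap2 = π + 2β = 147.3304°
tangent length = C·cosβ = 30.7083
L = r1·wrap1 + r2·wrap2 + 2·C·cosβ = 20·3.7118 + 11·2.5714 + 2·30.7083 = 163.9377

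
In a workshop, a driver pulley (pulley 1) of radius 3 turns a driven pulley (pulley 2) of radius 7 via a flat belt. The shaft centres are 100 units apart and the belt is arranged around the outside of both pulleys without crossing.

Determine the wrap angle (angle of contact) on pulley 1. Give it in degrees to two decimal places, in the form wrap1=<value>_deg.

open belt: β = asin((r2−r1)/C) = asin(4/100) = 2.2924°
wrap1 = π − 2β = 175.4151°
wrap2 = π + 2β = 184.5849°

wrap1=175.42_deg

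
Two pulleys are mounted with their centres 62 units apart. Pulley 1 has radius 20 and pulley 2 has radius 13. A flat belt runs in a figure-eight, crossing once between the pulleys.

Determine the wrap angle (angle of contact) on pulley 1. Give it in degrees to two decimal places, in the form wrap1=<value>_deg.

crossed belt: β = asin((r1+r2)/C) = asin(33/62) = 32.1582°
wrap1 = wrap2 = π + 2β = 244.3163°

wrap1=244.32_deg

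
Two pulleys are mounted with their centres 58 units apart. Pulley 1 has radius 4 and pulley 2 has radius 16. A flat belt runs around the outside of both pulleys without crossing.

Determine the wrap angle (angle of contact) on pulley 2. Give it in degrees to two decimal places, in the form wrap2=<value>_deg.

wrap2=203.88_deg

open belt: β = asin((r2−r1)/C) = asin(12/58) = 11.9405°
wrap1 = π − 2β = 156.1189°
wrap2 = π + 2β = 203.8811°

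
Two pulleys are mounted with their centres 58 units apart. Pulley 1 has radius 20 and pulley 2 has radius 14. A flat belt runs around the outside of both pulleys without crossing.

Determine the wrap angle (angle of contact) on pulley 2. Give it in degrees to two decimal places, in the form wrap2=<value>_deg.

open belt: β = asin((r2−r1)/C) = asin(-6/58) = -5.9378°
wrap1 = π − 2β = 191.8755°
wrap2 = π + 2β = 168.1245°

wrap2=168.12_deg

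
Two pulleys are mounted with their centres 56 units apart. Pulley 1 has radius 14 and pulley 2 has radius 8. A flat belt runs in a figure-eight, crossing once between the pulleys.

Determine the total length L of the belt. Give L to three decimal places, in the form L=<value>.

L=189.875

crossed belt: β = asin((r1+r2)/C) = asin(22/56) = 23.1324°
wrap1 = wrap2 = π + 2β = 226.2648°
tangent length = C·cosβ = 51.4976
L = (r1+r2)·wrap + 2·C·cosβ = 22·3.9491 + 2·51.4976 = 189.8746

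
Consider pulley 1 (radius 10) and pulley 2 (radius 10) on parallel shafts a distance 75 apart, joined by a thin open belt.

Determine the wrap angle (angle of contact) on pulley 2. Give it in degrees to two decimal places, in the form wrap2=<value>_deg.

open belt: β = asin((r2−r1)/C) = asin(0/75) = 0.0000°
wrap1 = π − 2β = 180.0000°
wrap2 = π + 2β = 180.0000°

wrap2=180.00_deg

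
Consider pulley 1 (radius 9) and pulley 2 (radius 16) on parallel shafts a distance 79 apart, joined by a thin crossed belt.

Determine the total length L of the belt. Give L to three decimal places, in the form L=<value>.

L=244.519

crossed belt: β = asin((r1+r2)/C) = asin(25/79) = 18.4487°
wrap1 = wrap2 = π + 2β = 216.8974°
tangent length = C·cosβ = 74.9400
L = (r1+r2)·wrap + 2·C·cosβ = 25·3.7856 + 2·74.9400 = 244.5193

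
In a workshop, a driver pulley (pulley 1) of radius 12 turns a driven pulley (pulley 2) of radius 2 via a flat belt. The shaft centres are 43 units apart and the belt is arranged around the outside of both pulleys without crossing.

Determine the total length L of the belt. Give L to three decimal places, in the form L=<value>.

open belt: β = asin((r2−r1)/C) = asin(-10/43) = -13.4477°
wrap1 = π − 2β = 206.8955°
wrap2 = π + 2β = 153.1045°
tangent length = C·cosβ = 41.8210
L = r1·wrap1 + r2·wrap2 + 2·C·cosβ = 12·3.6110 + 2·2.6722 + 2·41.8210 = 132.3185

L=132.319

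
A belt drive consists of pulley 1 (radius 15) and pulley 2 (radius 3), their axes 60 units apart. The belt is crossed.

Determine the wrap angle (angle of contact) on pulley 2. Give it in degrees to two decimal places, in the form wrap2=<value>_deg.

crossed belt: β = asin((r1+r2)/C) = asin(18/60) = 17.4576°
wrap1 = wrap2 = π + 2β = 214.9152°

wrap2=214.92_deg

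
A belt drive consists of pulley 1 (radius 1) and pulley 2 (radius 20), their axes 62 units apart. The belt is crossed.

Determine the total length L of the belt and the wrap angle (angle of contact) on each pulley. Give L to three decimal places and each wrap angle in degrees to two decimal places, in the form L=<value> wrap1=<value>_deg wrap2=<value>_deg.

crossed belt: β = asin((r1+r2)/C) = asin(21/62) = 19.7983°
wrap1 = wrap2 = π + 2β = 219.5966°
tangent length = C·cosβ = 58.3352
L = (r1+r2)·wrap + 2·C·cosβ = 21·3.8327 + 2·58.3352 = 197.1568

L=197.157 wrap1=219.60_deg wrap2=219.60_deg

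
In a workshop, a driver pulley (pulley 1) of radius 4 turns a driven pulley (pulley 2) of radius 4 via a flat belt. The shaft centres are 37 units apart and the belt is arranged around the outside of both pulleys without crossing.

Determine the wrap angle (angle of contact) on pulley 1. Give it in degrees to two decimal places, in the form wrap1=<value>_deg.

wrap1=180.00_deg

open belt: β = asin((r2−r1)/C) = asin(0/37) = 0.0000°
wrap1 = π − 2β = 180.0000°
wrap2 = π + 2β = 180.0000°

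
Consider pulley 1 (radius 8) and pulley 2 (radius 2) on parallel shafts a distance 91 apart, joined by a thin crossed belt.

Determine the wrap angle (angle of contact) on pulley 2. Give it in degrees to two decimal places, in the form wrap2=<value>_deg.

wrap2=192.62_deg

crossed belt: β = asin((r1+r2)/C) = asin(10/91) = 6.3090°
wrap1 = wrap2 = π + 2β = 192.6180°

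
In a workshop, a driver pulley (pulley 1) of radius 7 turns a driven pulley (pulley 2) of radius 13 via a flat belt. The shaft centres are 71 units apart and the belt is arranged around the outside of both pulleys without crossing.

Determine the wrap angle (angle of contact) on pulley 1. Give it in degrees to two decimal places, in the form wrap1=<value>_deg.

open belt: β = asin((r2−r1)/C) = asin(6/71) = 4.8477°
wrap1 = π − 2β = 170.3046°
wrap2 = π + 2β = 189.6954°

wrap1=170.30_deg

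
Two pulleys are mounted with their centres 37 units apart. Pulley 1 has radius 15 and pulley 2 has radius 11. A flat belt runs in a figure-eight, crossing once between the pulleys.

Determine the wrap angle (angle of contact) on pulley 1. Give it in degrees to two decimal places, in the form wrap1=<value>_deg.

crossed belt: β = asin((r1+r2)/C) = asin(26/37) = 44.6442°
wrap1 = wrap2 = π + 2β = 269.2885°

wrap1=269.29_deg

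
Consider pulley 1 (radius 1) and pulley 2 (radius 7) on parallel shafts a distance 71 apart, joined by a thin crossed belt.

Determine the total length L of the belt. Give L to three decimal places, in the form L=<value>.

crossed belt: β = asin((r1+r2)/C) = asin(8/71) = 6.4696°
wrap1 = wrap2 = π + 2β = 192.9392°
tangent length = C·cosβ = 70.5479
L = (r1+r2)·wrap + 2·C·cosβ = 8·3.3674 + 2·70.5479 = 168.0351

L=168.035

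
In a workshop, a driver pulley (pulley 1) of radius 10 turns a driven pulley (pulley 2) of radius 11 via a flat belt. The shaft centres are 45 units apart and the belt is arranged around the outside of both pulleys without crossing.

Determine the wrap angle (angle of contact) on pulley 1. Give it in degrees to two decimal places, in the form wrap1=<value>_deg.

open belt: β = asin((r2−r1)/C) = asin(1/45) = 1.2733°
wrap1 = π − 2β = 177.4533°
wrap2 = π + 2β = 182.5467°

wrap1=177.45_deg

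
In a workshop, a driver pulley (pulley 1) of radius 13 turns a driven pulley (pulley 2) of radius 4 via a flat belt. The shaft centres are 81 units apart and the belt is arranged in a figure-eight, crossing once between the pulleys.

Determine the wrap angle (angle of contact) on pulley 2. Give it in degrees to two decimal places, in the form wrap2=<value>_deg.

wrap2=204.23_deg

crossed belt: β = asin((r1+r2)/C) = asin(17/81) = 12.1151°
wrap1 = wrap2 = π + 2β = 204.2302°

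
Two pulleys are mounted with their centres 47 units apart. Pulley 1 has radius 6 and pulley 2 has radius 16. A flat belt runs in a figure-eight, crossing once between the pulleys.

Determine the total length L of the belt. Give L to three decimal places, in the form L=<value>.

crossed belt: β = asin((r1+r2)/C) = asin(22/47) = 27.9101°
wrap1 = wrap2 = π + 2β = 235.8201°
tangent length = C·cosβ = 41.5331
L = (r1+r2)·wrap + 2·C·cosβ = 22·4.1158 + 2·41.5331 = 173.6147

L=173.615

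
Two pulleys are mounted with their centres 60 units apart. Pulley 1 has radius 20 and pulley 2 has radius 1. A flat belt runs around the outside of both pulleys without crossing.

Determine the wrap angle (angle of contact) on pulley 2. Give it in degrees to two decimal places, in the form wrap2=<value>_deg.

open belt: β = asin((r2−r1)/C) = asin(-19/60) = -18.4615°
wrap1 = π − 2β = 216.9229°
wrap2 = π + 2β = 143.0771°

wrap2=143.08_deg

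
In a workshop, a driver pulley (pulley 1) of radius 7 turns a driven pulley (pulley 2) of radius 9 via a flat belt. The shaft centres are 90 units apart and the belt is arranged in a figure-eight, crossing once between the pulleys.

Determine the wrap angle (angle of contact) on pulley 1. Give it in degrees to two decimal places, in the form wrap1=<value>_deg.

crossed belt: β = asin((r1+r2)/C) = asin(16/90) = 10.2403°
wrap1 = wrap2 = π + 2β = 200.4807°

wrap1=200.48_deg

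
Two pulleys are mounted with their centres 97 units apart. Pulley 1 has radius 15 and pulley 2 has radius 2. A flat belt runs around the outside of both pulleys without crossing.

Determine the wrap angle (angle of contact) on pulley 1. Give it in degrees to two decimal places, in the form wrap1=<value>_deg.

wrap1=195.40_deg

open belt: β = asin((r2−r1)/C) = asin(-13/97) = -7.7020°
wrap1 = π − 2β = 195.4040°
wrap2 = π + 2β = 164.5960°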